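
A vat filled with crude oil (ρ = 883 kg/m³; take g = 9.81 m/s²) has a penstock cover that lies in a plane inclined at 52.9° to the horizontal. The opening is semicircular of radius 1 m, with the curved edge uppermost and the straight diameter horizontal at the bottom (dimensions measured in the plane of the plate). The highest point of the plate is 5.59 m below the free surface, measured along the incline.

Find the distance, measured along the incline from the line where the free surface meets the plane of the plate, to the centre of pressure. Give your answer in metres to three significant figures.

γ = ρg = 883 × 9.81 / 1000 = 8.66223 kN/m³.
Let θ = 52.9° be the plate's angle to the horizontal; measure y along the incline from where the plane meets the free surface. Vertical depth h = y·sinθ with sinθ = 0.797584.
The centroid lies 4r/(3π) = 0.424413 m above the diameter, so r − 4r/(3π) = 1 − 0.424413 = 0.575587 m below the topmost point, so y_c = 5.59 + 0.575587 = 6.16559 m and h_c = 6.16559 × 0.797584 = 4.91758 m.
A = πr²/2 = π × 1²/2 = 1.5708 m².
Resultant F = γ·h_c·A = 8.66223 × 4.91758 × 1.5708 = 66.9117 kN.
I_c = (π/8 − 8/(9π))·r⁴ = 0.109757 × 1⁴ = 0.109757 m⁴.
Centre of pressure: y_p = y_c + I_c/(y_c·A) = 6.16559 + 0.109757/(6.16559 × 1.5708) = 6.16559 + 0.0113328 = 6.17692 m along the plane.

y_p = 6.18 m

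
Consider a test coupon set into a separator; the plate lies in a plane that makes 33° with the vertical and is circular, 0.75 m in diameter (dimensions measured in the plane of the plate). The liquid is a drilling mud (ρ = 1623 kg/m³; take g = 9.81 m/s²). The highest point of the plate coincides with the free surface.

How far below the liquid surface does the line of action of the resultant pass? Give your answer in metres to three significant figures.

h_p = 0.393 m

γ = ρg = 1623 × 9.81 / 1000 = 15.92163 kN/m³.
The plate makes 33° with the vertical, i.e. θ = 90° − 33° = 57° to the horizontal. Measuring y along the incline from the free-surface line, vertical depth h = y·sinθ with sinθ = 0.838671.
The centroid is at the centre, 0.375 m below the top of the plate, so y_c = 0.375 m and h_c = 0.375 × 0.838671 = 0.314502 m.
A = π(0.375)² = 0.441786 m².
Resultant F = γ·h_c·A = 15.92163 × 0.314502 × 0.441786 = 2.21219 kN.
I_c = πr⁴/4 = π × 0.375⁴/4 = 0.0155316 m⁴.
Centre of pressure: y_p = y_c + I_c/(y_c·A) = 0.375 + 0.0155316/(0.375 × 0.441786) = 0.375 + 0.0937504 = 0.46875 m along the plane.
Vertically, h_p = y_p·sinθ = 0.46875 × 0.838671 = 0.393127 m.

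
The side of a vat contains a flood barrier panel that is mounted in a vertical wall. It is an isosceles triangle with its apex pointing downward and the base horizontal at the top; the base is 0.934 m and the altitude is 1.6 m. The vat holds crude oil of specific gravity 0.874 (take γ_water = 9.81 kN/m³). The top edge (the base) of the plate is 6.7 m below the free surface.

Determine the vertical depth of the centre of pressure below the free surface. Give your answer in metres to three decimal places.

γ = 0.874 × 9.81 = 8.57394 kN/m³.
With the apex down, the centroid sits h/3 = 1.6/3 = 0.533333 m below the base (the top edge), so the centroid depth is h_c = 6.7 + 0.533333 = 7.23333 m.
A = ½ × 0.934 × 1.6 = 0.7472 m².
Resultant F = γ·h_c·A = 8.57394 × 7.23333 × 0.7472 = 46.34 kN.
I_c = b·h³/36 = 0.934 × 1.6³/36 = 0.106268 m⁴.
Centre of pressure: y_p = y_c + I_c/(y_c·A) = 7.23333 + 0.106268/(7.23333 × 0.7472) = 7.23333 + 0.019662 = 7.25299 m along the plane.

h_p = 7.253 m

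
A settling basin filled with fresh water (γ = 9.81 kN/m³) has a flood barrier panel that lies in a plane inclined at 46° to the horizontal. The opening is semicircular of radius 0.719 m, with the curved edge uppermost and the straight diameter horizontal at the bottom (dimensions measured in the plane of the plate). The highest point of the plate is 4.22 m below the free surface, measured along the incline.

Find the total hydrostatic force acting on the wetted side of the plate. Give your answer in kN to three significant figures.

F ≈ 26.6 kN

γ = 9.81 kN/m³.
Let θ = 46° be the plate's angle to the horizontal; measure y along the incline from where the plane meets the free surface. Vertical depth h = y·sinθ with sinθ = 0.719340.
The centroid lies 4r/(3π) = 0.305153 m above the diameter, so r − 4r/(3π) = 0.719 − 0.305153 = 0.413847 m below the topmost point, so y_c = 4.22 + 0.413847 = 4.63385 m and h_c = 4.63385 × 0.719340 = 3.33331 m.
A = πr²/2 = π × 0.719²/2 = 0.81204 m².
Resultant F = γ·h_c·A = 9.81 × 3.33331 × 0.81204 = 26.5535 kN.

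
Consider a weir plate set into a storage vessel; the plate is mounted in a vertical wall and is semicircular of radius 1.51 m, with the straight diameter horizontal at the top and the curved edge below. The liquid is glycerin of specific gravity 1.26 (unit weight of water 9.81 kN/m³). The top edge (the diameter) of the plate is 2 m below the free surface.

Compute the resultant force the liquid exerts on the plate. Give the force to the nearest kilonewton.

γ = 1.26 × 9.81 = 12.3606 kN/m³.
The centroid of a semicircle lies 4r/(3π) = 0.640864 m from the diameter, here below the top edge, so the centroid depth is h_c = 2 + 0.640864 = 2.64086 m.
A = πr²/2 = π × 1.51²/2 = 3.58157 m².
Resultant F = γ·h_c·A = 12.3606 × 2.64086 × 3.58157 = 116.912 kN.

F ≈ 117 kN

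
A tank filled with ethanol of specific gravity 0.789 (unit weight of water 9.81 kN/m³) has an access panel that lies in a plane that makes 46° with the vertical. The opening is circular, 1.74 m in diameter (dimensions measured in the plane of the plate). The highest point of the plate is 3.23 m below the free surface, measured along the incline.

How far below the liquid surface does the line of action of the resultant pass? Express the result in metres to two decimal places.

γ = 0.789 × 9.81 = 7.74009 kN/m³.
The plate makes 46° with the vertical, i.e. θ = 90° − 46° = 44° to the horizontal. Measuring y along the incline from the free-surface line, vertical depth h = y·sinθ with sinθ = 0.694658.
The centroid is at the centre, 0.87 m below the top of the plate, so y_c = 3.23 + 0.87 = 4.1 m and h_c = 4.1 × 0.694658 = 2.8481 m.
A = π(0.87)² = 2.37787 m².
Resultant F = γ·h_c·A = 7.74009 × 2.8481 × 2.37787 = 52.4191 kN.
I_c = πr⁴/4 = π × 0.87⁴/4 = 0.449953 m⁴.
Centre of pressure: y_p = y_c + I_c/(y_c·A) = 4.1 + 0.449953/(4.1 × 2.37787) = 4.1 + 0.0461525 = 4.14615 m along the plane.
Vertically, h_p = y_p·sinθ = 4.14615 × 0.694658 = 2.88016 m.

h_p = 2.88 m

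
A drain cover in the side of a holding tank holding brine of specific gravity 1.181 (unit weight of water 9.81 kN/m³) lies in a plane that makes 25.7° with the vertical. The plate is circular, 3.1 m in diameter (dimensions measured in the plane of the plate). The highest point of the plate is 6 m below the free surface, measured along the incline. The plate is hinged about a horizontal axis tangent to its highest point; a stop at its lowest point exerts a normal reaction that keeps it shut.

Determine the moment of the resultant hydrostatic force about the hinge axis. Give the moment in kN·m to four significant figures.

γ = 1.181 × 9.81 = 11.58561 kN/m³.
The plate makes 25.7° with the vertical, i.e. θ = 90° − 25.7° = 64.3° to the horizontal. Measuring y along the incline from the free-surface line, vertical depth h = y·sinθ with sinθ = 0.901077.
The centroid is at the centre, 1.55 m below the top of the plate, so y_c = 6 + 1.55 = 7.55 m and h_c = 7.55 × 0.901077 = 6.80313 m.
A = π(1.55)² = 7.54768 m².
Resultant F = γ·h_c·A = 11.58561 × 6.80313 × 7.54768 = 594.896 kN.
I_c = πr⁴/4 = π × 1.55⁴/4 = 4.53332 m⁴.
Centre of pressure: y_p = y_c + I_c/(y_c·A) = 7.55 + 4.53332/(7.55 × 7.54768) = 7.55 + 0.0795529 = 7.62955 m along the plane.
The resultant acts 1.55 + 0.0795529 = 1.62955 m (along the plate) below the hinge at the top edge, so the moment about the hinge is M = F × 1.62955 = 594.896 × 1.62955 = 969.413 kN·m.

M ≈ 969.4 kN·m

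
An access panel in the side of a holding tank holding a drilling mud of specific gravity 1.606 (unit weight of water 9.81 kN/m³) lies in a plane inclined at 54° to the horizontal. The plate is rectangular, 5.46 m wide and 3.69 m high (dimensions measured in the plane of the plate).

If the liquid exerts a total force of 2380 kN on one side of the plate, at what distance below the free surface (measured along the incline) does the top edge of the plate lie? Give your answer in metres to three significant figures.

γ = 1.606 × 9.81 = 15.75486 kN/m³.
A = 5.46 × 3.69 = 20.1474 m².
From F = γ·h_c·A, the centroid depth is h_c = 2380/(15.75486 × 20.1474) = 7.49796 m.
Let θ = 54° be the plate's angle to the horizontal; measure y along the incline from where the plane meets the free surface. Vertical depth h = y·sinθ with sinθ = 0.809017.
Along the incline, y_c = h_c/sinθ = 7.49796/0.809017 = 9.26799 m.
The centroid lies 3.69/2 = 1.845 m below the top edge, so the top edge sits at y_top = 9.26799 − 1.845 = 7.42299 m along the incline.

y_top ≈ 7.42 m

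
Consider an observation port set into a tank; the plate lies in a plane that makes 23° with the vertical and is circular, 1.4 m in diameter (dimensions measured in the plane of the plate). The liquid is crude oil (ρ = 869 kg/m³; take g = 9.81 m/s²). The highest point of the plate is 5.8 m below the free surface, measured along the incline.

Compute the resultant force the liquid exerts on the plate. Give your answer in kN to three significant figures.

F ≈ 78.5 kN

γ = ρg = 869 × 9.81 / 1000 = 8.52489 kN/m³.
The plate makes 23° with the vertical, i.e. θ = 90° − 23° = 67° to the horizontal. Measuring y along the incline from the free-surface line, vertical depth h = y·sinθ with sinθ = 0.920505.
The centroid is at the centre, 0.7 m below the top of the plate, so y_c = 5.8 + 0.7 = 6.5 m and h_c = 6.5 × 0.920505 = 5.98328 m.
A = π(0.7)² = 1.53938 m².
Resultant F = γ·h_c·A = 8.52489 × 5.98328 × 1.53938 = 78.5189 kN.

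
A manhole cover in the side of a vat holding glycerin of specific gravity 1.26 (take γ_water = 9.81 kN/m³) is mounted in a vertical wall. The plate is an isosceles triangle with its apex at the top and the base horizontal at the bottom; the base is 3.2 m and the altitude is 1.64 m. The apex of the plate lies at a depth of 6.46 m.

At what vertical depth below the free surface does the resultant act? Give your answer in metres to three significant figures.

h_p = 7.57 m

γ = 1.26 × 9.81 = 12.3606 kN/m³.
With the apex up, the centroid sits 2h/3 = 2 × 1.64/3 = 1.09333 m below the apex, so the centroid depth is h_c = 6.46 + 1.09333 = 7.55333 m.
A = ½ × 3.2 × 1.64 = 2.624 m².
Resultant F = γ·h_c·A = 12.3606 × 7.55333 × 2.624 = 244.986 kN.
I_c = b·h³/36 = 3.2 × 1.64³/36 = 0.392084 m⁴.
Centre of pressure: y_p = y_c + I_c/(y_c·A) = 7.55333 + 0.392084/(7.55333 × 2.624) = 7.55333 + 0.0197823 = 7.57311 m along the plane.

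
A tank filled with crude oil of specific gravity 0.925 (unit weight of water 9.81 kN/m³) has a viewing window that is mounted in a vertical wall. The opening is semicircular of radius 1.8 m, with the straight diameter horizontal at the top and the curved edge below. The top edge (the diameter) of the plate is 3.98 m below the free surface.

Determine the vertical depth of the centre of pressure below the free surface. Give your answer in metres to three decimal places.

γ = 0.925 × 9.81 = 9.07425 kN/m³.
The centroid of a semicircle lies 4r/(3π) = 0.763944 m from the diameter, here below the top edge, so the centroid depth is h_c = 3.98 + 0.763944 = 4.74394 m.
A = πr²/2 = π × 1.8²/2 = 5.08938 m².
Resultant F = γ·h_c·A = 9.07425 × 4.74394 × 5.08938 = 219.086 kN.
I_c = (π/8 − 8/(9π))·r⁴ = 0.109757 × 1.8⁴ = 1.15219 m⁴.
Centre of pressure: y_p = y_c + I_c/(y_c·A) = 4.74394 + 1.15219/(4.74394 × 5.08938) = 4.74394 + 0.0477222 = 4.79166 m along the plane.

h_p = 4.792 m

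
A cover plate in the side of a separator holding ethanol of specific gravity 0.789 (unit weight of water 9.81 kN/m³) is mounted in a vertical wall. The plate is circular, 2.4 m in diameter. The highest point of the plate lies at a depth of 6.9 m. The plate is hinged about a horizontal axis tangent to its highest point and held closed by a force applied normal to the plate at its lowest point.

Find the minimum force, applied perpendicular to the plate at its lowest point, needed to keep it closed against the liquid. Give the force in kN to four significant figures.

P ≈ 147.1 kN

γ = 0.789 × 9.81 = 7.74009 kN/m³.
The centroid is at the centre, 1.2 m below the top of the plate, so the centroid depth is h_c = 6.9 + 1.2 = 8.1 m.
A = π(1.2)² = 4.52389 m².
Resultant F = γ·h_c·A = 7.74009 × 8.1 × 4.52389 = 283.624 kN.
I_c = πr⁴/4 = π × 1.2⁴/4 = 1.6286 m⁴.
Centre of pressure: y_p = y_c + I_c/(y_c·A) = 8.1 + 1.6286/(8.1 × 4.52389) = 8.1 + 0.0444444 = 8.14444 m along the plane.
The resultant acts 1.2 + 0.0444444 = 1.24444 m (along the plate) below the hinge at the top edge, so the moment about the hinge is M = F × 1.24444 = 283.624 × 1.24444 = 352.953 kN·m.
A normal force at the bottom, 2.4 m from the hinge, must supply this moment: P = 352.953/2.4 = 147.064 kN.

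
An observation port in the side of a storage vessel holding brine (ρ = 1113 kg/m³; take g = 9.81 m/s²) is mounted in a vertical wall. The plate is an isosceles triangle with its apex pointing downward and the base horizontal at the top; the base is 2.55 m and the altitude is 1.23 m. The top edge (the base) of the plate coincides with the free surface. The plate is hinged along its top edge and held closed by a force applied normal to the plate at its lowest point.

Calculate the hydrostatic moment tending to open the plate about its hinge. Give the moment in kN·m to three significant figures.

M ≈ 4.32 kN·m

γ = ρg = 1113 × 9.81 / 1000 = 10.91853 kN/m³.
With the apex down, the centroid sits h/3 = 1.23/3 = 0.41 m below the base (the top edge), so the centroid depth is h_c = 0.41 m.
A = ½ × 2.55 × 1.23 = 1.56825 m².
Resultant F = γ·h_c·A = 10.91853 × 0.41 × 1.56825 = 7.02042 kN.
I_c = b·h³/36 = 2.55 × 1.23³/36 = 0.131811 m⁴.
Centre of pressure: y_p = y_c + I_c/(y_c·A) = 0.41 + 0.131811/(0.41 × 1.56825) = 0.41 + 0.204999 = 0.614999 m along the plane.
The resultant acts 0.41 + 0.204999 = 0.614999 m (along the plate) below the hinge at the top edge, so the moment about the hinge is M = F × 0.614999 = 7.02042 × 0.614999 = 4.31755 kN·m.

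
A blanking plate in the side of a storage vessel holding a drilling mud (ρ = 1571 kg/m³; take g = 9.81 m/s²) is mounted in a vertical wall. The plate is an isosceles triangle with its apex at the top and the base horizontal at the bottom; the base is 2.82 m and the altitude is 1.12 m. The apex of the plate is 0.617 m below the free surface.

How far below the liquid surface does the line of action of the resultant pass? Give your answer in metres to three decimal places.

h_p = 1.415 m

γ = ρg = 1571 × 9.81 / 1000 = 15.41151 kN/m³.
With the apex up, the centroid sits 2h/3 = 2 × 1.12/3 = 0.746667 m below the apex, so the centroid depth is h_c = 0.617 + 0.746667 = 1.36367 m.
A = ½ × 2.82 × 1.12 = 1.5792 m².
Resultant F = γ·h_c·A = 15.41151 × 1.36367 × 1.5792 = 33.1888 kN.
I_c = b·h³/36 = 2.82 × 1.12³/36 = 0.110053 m⁴.
Centre of pressure: y_p = y_c + I_c/(y_c·A) = 1.36367 + 0.110053/(1.36367 × 1.5792) = 1.36367 + 0.0511041 = 1.41477 m along the plane.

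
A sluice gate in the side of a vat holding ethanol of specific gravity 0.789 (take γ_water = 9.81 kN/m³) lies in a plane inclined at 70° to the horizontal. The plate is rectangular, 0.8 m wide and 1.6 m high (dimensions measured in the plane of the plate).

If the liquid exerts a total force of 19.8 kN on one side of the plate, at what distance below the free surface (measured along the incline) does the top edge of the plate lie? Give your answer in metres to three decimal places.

γ = 0.789 × 9.81 = 7.74009 kN/m³.
A = 0.8 × 1.6 = 1.28 m².
From F = γ·h_c·A, the centroid depth is h_c = 19.8/(7.74009 × 1.28) = 1.99852 m.
Let θ = 70° be the plate's angle to the horizontal; measure y along the incline from where the plane meets the free surface. Vertical depth h = y·sinθ with sinθ = 0.939693.
Along the incline, y_c = h_c/sinθ = 1.99852/0.939693 = 2.12678 m.
The centroid lies 1.6/2 = 0.8 m below the top edge, so the top edge sits at y_top = 2.12678 − 0.8 = 1.32678 m along the incline.

y_top ≈ 1.327 m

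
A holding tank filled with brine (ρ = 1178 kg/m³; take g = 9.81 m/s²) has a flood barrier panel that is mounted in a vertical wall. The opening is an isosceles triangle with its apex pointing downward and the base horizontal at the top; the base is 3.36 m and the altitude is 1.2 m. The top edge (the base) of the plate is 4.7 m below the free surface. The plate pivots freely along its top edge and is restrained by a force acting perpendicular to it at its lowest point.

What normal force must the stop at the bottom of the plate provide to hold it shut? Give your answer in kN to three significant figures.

γ = ρg = 1178 × 9.81 / 1000 = 11.55618 kN/m³.
With the apex down, the centroid sits h/3 = 1.2/3 = 0.4 m below the base (the top edge), so the centroid depth is h_c = 4.7 + 0.4 = 5.1 m.
A = ½ × 3.36 × 1.2 = 2.016 m².
Resultant F = γ·h_c·A = 11.55618 × 5.1 × 2.016 = 118.816 kN.
I_c = b·h³/36 = 3.36 × 1.2³/36 = 0.16128 m⁴.
Centre of pressure: y_p = y_c + I_c/(y_c·A) = 5.1 + 0.16128/(5.1 × 2.016) = 5.1 + 0.0156863 = 5.11569 m along the plane.
The resultant acts 0.4 + 0.0156863 = 0.415686 m (along the plate) below the hinge at the top edge, so the moment about the hinge is M = F × 0.415686 = 118.816 × 0.415686 = 49.3901 kN·m.
A normal force at the bottom, 1.2 m from the hinge, must supply this moment: P = 49.3901/1.2 = 41.1584 kN.

P ≈ 41.2 kN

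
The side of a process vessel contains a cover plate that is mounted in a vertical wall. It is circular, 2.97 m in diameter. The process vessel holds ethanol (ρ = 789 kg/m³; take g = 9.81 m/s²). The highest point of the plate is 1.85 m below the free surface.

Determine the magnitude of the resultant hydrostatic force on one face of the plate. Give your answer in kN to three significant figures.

F ≈ 179 kN

γ = ρg = 789 × 9.81 / 1000 = 7.74009 kN/m³.
The centroid is at the centre, 1.485 m below the top of the plate, so the centroid depth is h_c = 1.85 + 1.485 = 3.335 m.
A = π(1.485)² = 6.92792 m².
Resultant F = γ·h_c·A = 7.74009 × 3.335 × 6.92792 = 178.832 kN.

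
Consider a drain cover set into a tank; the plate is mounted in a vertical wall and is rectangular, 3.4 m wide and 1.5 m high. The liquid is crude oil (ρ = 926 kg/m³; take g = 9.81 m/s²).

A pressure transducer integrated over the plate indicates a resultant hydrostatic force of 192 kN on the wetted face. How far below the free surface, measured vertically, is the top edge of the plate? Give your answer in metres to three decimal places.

γ = ρg = 926 × 9.81 / 1000 = 9.08406 kN/m³.
A = 3.4 × 1.5 = 5.1 m².
From F = γ·h_c·A, the centroid depth is h_c = 192/(9.08406 × 5.1) = 4.1443 m.
The centroid lies 1.5/2 = 0.75 m below the top edge, so the top edge sits at h_top = 4.1443 − 0.75 = 3.3943 m below the surface.

d_top ≈ 3.394 m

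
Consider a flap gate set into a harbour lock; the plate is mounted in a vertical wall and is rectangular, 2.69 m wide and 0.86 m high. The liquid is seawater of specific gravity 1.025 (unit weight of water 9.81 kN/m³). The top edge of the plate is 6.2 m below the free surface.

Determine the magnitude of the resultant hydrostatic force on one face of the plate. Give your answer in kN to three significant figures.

γ = 1.025 × 9.81 = 10.05525 kN/m³.
The centroid lies 0.86/2 = 0.43 m below the top edge, so the centroid depth is h_c = 6.2 + 0.43 = 6.63 m.
A = 2.69 × 0.86 = 2.3134 m².
Resultant F = γ·h_c·A = 10.05525 × 6.63 × 2.3134 = 154.226 kN.

F ≈ 154 kN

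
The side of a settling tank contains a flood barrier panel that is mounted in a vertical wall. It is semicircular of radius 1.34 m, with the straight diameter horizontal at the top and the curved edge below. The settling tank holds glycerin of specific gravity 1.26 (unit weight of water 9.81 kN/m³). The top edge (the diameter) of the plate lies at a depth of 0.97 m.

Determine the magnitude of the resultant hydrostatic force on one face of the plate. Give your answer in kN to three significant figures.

γ = 1.26 × 9.81 = 12.3606 kN/m³.
The centroid of a semicircle lies 4r/(3π) = 0.568714 m from the diameter, here below the top edge, so the centroid depth is h_c = 0.97 + 0.568714 = 1.53871 m.
A = πr²/2 = π × 1.34²/2 = 2.82052 m².
Resultant F = γ·h_c·A = 12.3606 × 1.53871 × 2.82052 = 53.6445 kN.

F ≈ 53.6 kN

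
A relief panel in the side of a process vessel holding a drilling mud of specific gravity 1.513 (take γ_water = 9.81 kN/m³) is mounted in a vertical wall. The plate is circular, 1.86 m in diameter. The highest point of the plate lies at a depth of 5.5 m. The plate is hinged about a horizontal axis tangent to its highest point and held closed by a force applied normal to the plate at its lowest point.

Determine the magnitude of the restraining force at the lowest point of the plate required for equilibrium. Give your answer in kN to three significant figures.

P ≈ 134 kN

γ = 1.513 × 9.81 = 14.84253 kN/m³.
The centroid is at the centre, 0.93 m below the top of the plate, so the centroid depth is h_c = 5.5 + 0.93 = 6.43 m.
A = π(0.93)² = 2.71716 m².
Resultant F = γ·h_c·A = 14.84253 × 6.43 × 2.71716 = 259.319 kN.
I_c = πr⁴/4 = π × 0.93⁴/4 = 0.587519 m⁴.
Centre of pressure: y_p = y_c + I_c/(y_c·A) = 6.43 + 0.587519/(6.43 × 2.71716) = 6.43 + 0.0336276 = 6.46363 m along the plane.
The resultant acts 0.93 + 0.0336276 = 0.963628 m (along the plate) below the hinge at the top edge, so the moment about the hinge is M = F × 0.963628 = 259.319 × 0.963628 = 249.887 kN·m.
A normal force at the bottom, 1.86 m from the hinge, must supply this moment: P = 249.887/1.86 = 134.348 kN.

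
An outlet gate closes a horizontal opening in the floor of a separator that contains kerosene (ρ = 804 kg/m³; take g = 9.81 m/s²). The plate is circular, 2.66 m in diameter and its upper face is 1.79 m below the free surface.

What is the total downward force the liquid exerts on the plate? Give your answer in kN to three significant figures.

γ = ρg = 804 × 9.81 / 1000 = 7.88724 kN/m³.
The plate is horizontal, so pressure is uniform at p = γ·h = 7.88724 × 1.79 = 14.1182 kN/m².
A = π(1.33)² = 5.55716 m².
F = p·A = 14.1182 × 5.55716 = 78.4571 kN.

F ≈ 78.5 kN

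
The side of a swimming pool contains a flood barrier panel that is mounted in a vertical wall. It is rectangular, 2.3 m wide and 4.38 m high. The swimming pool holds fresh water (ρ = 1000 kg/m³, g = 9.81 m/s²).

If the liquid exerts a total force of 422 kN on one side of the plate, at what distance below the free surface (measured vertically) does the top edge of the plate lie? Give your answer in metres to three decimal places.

d_top ≈ 2.080 m

γ = ρg = 1000 × 9.81 = 9810 N/m³ = 9.81 kN/m³.
A = 2.3 × 4.38 = 10.074 m².
From F = γ·h_c·A, the centroid depth is h_c = 422/(9.81 × 10.074) = 4.27013 m.
The centroid lies 4.38/2 = 2.19 m below the top edge, so the top edge sits at h_top = 4.27013 − 2.19 = 2.08013 m below the surface.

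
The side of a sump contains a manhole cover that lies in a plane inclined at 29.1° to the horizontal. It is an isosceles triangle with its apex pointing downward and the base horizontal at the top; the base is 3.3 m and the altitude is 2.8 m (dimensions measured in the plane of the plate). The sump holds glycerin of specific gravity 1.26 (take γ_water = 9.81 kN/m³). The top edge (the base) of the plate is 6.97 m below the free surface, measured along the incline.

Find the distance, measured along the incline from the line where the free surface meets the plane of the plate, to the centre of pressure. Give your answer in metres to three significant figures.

γ = 1.26 × 9.81 = 12.3606 kN/m³.
Let θ = 29.1° be the plate's angle to the horizontal; measure y along the incline from where the plane meets the free surface. Vertical depth h = y·sinθ with sinθ = 0.486335.
With the apex down, the centroid sits h/3 = 2.8/3 = 0.933333 m below the base (the top edge), so y_c = 6.97 + 0.933333 = 7.90333 m and h_c = 7.90333 × 0.486335 = 3.84367 m.
A = ½ × 3.3 × 2.8 = 4.62 m².
Resultant F = γ·h_c·A = 12.3606 × 3.84367 × 4.62 = 219.497 kN.
I_c = b·h³/36 = 3.3 × 2.8³/36 = 2.01227 m⁴.
Centre of pressure: y_p = y_c + I_c/(y_c·A) = 7.90333 + 2.01227/(7.90333 × 4.62) = 7.90333 + 0.0551105 = 7.95844 m along the plane.

y_p = 7.96 m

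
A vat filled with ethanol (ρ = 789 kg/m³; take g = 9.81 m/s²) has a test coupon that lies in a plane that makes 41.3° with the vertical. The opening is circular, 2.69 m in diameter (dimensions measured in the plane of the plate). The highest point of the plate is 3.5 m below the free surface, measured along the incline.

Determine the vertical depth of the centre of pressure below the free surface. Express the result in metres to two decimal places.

γ = ρg = 789 × 9.81 / 1000 = 7.74009 kN/m³.
The plate makes 41.3° with the vertical, i.e. θ = 90° − 41.3° = 48.7° to the horizontal. Measuring y along the incline from the free-surface line, vertical depth h = y·sinθ with sinθ = 0.751264.
The centroid is at the centre, 1.345 m below the top of the plate, so y_c = 3.5 + 1.345 = 4.845 m and h_c = 4.845 × 0.751264 = 3.63987 m.
A = π(1.345)² = 5.68322 m².
Resultant F = γ·h_c·A = 7.74009 × 3.63987 × 5.68322 = 160.113 kN.
I_c = πr⁴/4 = π × 1.345⁴/4 = 2.57027 m⁴.
Centre of pressure: y_p = y_c + I_c/(y_c·A) = 4.845 + 2.57027/(4.845 × 5.68322) = 4.845 + 0.0933449 = 4.93834 m along the plane.
Vertically, h_p = y_p·sinθ = 4.93834 × 0.751264 = 3.71 m.

h_p = 3.71 m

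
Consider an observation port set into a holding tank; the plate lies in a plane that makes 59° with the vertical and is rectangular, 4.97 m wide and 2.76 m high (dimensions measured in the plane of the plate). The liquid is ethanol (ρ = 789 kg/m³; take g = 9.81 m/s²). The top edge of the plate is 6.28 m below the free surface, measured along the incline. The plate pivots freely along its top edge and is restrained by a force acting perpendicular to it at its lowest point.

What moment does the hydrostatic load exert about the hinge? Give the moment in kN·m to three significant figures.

M ≈ 613 kN·m

γ = ρg = 789 × 9.81 / 1000 = 7.74009 kN/m³.
The plate makes 59° with the vertical, i.e. θ = 90° − 59° = 31° to the horizontal. Measuring y along the incline from the free-surface line, vertical depth h = y·sinθ with sinθ = 0.515038.
The centroid lies 2.76/2 = 1.38 m below the top edge, so y_c = 6.28 + 1.38 = 7.66 m and h_c = 7.66 × 0.515038 = 3.94519 m.
A = 4.97 × 2.76 = 13.7172 m².
Resultant F = γ·h_c·A = 7.74009 × 3.94519 × 13.7172 = 418.87 kN.
I_c = b·h³/12 = 4.97 × 2.76³/12 = 8.70768 m⁴.
Centre of pressure: y_p = y_c + I_c/(y_c·A) = 7.66 + 8.70768/(7.66 × 13.7172) = 7.66 + 0.0828721 = 7.74287 m along the plane.
The resultant acts 1.38 + 0.0828721 = 1.46287 m (along the plate) below the hinge at the top edge, so the moment about the hinge is M = F × 1.46287 = 418.87 × 1.46287 = 612.752 kN·m.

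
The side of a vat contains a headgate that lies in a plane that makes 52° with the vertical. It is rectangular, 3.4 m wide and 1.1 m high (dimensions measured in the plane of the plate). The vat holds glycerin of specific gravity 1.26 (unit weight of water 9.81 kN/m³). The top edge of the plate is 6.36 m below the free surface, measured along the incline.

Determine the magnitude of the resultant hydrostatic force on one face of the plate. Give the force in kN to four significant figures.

γ = 1.26 × 9.81 = 12.3606 kN/m³.
The plate makes 52° with the vertical, i.e. θ = 90° − 52° = 38° to the horizontal. Measuring y along the incline from the free-surface line, vertical depth h = y·sinθ with sinθ = 0.615661.
The centroid lies 1.1/2 = 0.55 m below the top edge, so y_c = 6.36 + 0.55 = 6.91 m and h_c = 6.91 × 0.615661 = 4.25422 m.
A = 3.4 × 1.1 = 3.74 m².
Resultant F = γ·h_c·A = 12.3606 × 4.25422 × 3.74 = 196.667 kN.

F ≈ 196.7 kN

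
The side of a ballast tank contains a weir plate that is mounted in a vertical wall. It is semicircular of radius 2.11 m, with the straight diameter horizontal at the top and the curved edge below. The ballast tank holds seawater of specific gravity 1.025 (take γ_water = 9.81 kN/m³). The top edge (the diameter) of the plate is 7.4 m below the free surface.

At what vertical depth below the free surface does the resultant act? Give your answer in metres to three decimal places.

h_p = 8.333 m

γ = 1.025 × 9.81 = 10.05525 kN/m³.
The centroid of a semicircle lies 4r/(3π) = 0.895512 m from the diameter, here below the top edge, so the centroid depth is h_c = 7.4 + 0.895512 = 8.29551 m.
A = πr²/2 = π × 2.11²/2 = 6.99334 m².
Resultant F = γ·h_c·A = 10.05525 × 8.29551 × 6.99334 = 583.338 kN.
I_c = (π/8 − 8/(9π))·r⁴ = 0.109757 × 2.11⁴ = 2.17551 m⁴.
Centre of pressure: y_p = y_c + I_c/(y_c·A) = 8.29551 + 2.17551/(8.29551 × 6.99334) = 8.29551 + 0.0375002 = 8.33301 m along the plane.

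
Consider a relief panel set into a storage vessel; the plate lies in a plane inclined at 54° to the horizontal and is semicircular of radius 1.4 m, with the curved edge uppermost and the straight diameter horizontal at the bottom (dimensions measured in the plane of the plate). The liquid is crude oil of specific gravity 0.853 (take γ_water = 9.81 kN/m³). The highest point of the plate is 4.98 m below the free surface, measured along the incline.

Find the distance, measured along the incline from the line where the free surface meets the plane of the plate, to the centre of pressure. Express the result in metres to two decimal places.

y_p = 5.81 m

γ = 0.853 × 9.81 = 8.36793 kN/m³.
Let θ = 54° be the plate's angle to the horizontal; measure y along the incline from where the plane meets the free surface. Vertical depth h = y·sinθ with sinθ = 0.809017.
The centroid lies 4r/(3π) = 0.594178 m above the diameter, so r − 4r/(3π) = 1.4 − 0.594178 = 0.805822 m below the topmost point, so y_c = 4.98 + 0.805822 = 5.78582 m and h_c = 5.78582 × 0.809017 = 4.68083 m.
A = πr²/2 = π × 1.4²/2 = 3.07876 m².
Resultant F = γ·h_c·A = 8.36793 × 4.68083 × 3.07876 = 120.592 kN.
I_c = (π/8 − 8/(9π))·r⁴ = 0.109757 × 1.4⁴ = 0.421642 m⁴.
Centre of pressure: y_p = y_c + I_c/(y_c·A) = 5.78582 + 0.421642/(5.78582 × 3.07876) = 5.78582 + 0.0236703 = 5.80949 m along the plane.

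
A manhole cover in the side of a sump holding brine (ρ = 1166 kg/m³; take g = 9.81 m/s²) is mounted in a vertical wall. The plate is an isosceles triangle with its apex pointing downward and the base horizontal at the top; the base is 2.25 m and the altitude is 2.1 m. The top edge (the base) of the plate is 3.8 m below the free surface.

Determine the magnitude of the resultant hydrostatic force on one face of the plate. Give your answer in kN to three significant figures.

γ = ρg = 1166 × 9.81 / 1000 = 11.43846 kN/m³.
With the apex down, the centroid sits h/3 = 2.1/3 = 0.7 m below the base (the top edge), so the centroid depth is h_c = 3.8 + 0.7 = 4.5 m.
A = ½ × 2.25 × 2.1 = 2.3625 m².
Resultant F = γ·h_c·A = 11.43846 × 4.5 × 2.3625 = 121.605 kN.

F ≈ 122 kN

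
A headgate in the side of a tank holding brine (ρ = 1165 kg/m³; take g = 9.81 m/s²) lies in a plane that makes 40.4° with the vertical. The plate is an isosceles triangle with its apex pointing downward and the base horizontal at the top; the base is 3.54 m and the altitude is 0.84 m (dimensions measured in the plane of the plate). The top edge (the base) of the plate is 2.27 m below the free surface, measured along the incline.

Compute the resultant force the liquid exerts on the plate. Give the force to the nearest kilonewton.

F ≈ 33 kN

γ = ρg = 1165 × 9.81 / 1000 = 11.42865 kN/m³.
The plate makes 40.4° with the vertical, i.e. θ = 90° − 40.4° = 49.6° to the horizontal. Measuring y along the incline from the free-surface line, vertical depth h = y·sinθ with sinθ = 0.761538.
With the apex down, the centroid sits h/3 = 0.84/3 = 0.28 m below the base (the top edge), so y_c = 2.27 + 0.28 = 2.55 m and h_c = 2.55 × 0.761538 = 1.94192 m.
A = ½ × 3.54 × 0.84 = 1.4868 m².
Resultant F = γ·h_c·A = 11.42865 × 1.94192 × 1.4868 = 32.9973 kN.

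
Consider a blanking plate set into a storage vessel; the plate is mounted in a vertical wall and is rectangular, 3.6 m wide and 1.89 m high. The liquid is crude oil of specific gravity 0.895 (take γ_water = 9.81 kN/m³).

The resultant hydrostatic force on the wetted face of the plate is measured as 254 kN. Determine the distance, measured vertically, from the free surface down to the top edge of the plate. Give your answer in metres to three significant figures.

γ = 0.895 × 9.81 = 8.77995 kN/m³.
A = 3.6 × 1.89 = 6.804 m².
From F = γ·h_c·A, the centroid depth is h_c = 254/(8.77995 × 6.804) = 4.25184 m.
The centroid lies 1.89/2 = 0.945 m below the top edge, so the top edge sits at h_top = 4.25184 − 0.945 = 3.30684 m below the surface.

d_top ≈ 3.31 m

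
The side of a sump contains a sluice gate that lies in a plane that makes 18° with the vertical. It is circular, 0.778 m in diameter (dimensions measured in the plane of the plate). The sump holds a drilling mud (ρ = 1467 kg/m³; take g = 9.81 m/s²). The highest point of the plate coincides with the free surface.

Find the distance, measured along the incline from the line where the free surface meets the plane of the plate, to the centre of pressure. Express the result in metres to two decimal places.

y_p = 0.49 m

γ = ρg = 1467 × 9.81 / 1000 = 14.39127 kN/m³.
The plate makes 18° with the vertical, i.e. θ = 90° − 18° = 72° to the horizontal. Measuring y along the incline from the free-surface line, vertical depth h = y·sinθ with sinθ = 0.951057.
The centroid is at the centre, 0.389 m below the top of the plate, so y_c = 0.389 m and h_c = 0.389 × 0.951057 = 0.369961 m.
A = π(0.389)² = 0.475389 m².
Resultant F = γ·h_c·A = 14.39127 × 0.369961 × 0.475389 = 2.53107 kN.
I_c = πr⁴/4 = π × 0.389⁴/4 = 0.0179841 m⁴.
Centre of pressure: y_p = y_c + I_c/(y_c·A) = 0.389 + 0.0179841/(0.389 × 0.475389) = 0.389 + 0.0972501 = 0.48625 m along the plane.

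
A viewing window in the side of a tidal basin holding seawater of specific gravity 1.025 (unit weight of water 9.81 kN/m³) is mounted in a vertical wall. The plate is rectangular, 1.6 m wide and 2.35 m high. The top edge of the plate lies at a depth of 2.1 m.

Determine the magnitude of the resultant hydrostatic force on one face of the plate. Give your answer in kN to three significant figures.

F ≈ 124 kN

γ = 1.025 × 9.81 = 10.05525 kN/m³.
The centroid lies 2.35/2 = 1.175 m below the top edge, so the centroid depth is h_c = 2.1 + 1.175 = 3.275 m.
A = 1.6 × 2.35 = 3.76 m².
Resultant F = γ·h_c·A = 10.05525 × 3.275 × 3.76 = 123.82 kN.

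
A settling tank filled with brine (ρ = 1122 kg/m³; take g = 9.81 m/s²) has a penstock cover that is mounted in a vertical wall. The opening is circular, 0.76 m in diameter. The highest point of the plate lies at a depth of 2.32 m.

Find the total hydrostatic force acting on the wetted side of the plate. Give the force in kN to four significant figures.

γ = ρg = 1122 × 9.81 / 1000 = 11.00682 kN/m³.
The centroid is at the centre, 0.38 m below the top of the plate, so the centroid depth is h_c = 2.32 + 0.38 = 2.7 m.
A = π(0.38)² = 0.453646 m².
Resultant F = γ·h_c·A = 11.00682 × 2.7 × 0.453646 = 13.4816 kN.

F ≈ 13.48 kN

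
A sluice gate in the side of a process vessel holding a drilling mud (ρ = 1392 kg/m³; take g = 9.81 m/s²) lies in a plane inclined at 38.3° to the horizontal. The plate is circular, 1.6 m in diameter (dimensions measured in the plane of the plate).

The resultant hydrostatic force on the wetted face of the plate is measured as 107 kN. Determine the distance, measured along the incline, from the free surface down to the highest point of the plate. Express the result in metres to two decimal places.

γ = ρg = 1392 × 9.81 / 1000 = 13.65552 kN/m³.
A = π(0.8)² = 2.01062 m².
From F = γ·h_c·A, the centroid depth is h_c = 107/(13.65552 × 2.01062) = 3.89714 m.
Let θ = 38.3° be the plate's angle to the horizontal; measure y along the incline from where the plane meets the free surface. Vertical depth h = y·sinθ with sinθ = 0.619779.
Along the incline, y_c = h_c/sinθ = 3.89714/0.619779 = 6.28795 m.
The centroid is at the centre, 0.8 m below the top of the plate, so the highest point sits at y_top = 6.28795 − 0.8 = 5.48795 m along the incline.

y_top ≈ 5.49 m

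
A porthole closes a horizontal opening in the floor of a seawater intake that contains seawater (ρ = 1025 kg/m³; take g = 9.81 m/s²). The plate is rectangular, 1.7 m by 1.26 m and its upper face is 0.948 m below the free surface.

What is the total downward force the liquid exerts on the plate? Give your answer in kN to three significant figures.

F ≈ 20.4 kN

γ = ρg = 1025 × 9.81 / 1000 = 10.05525 kN/m³.
The plate is horizontal, so pressure is uniform at p = γ·h = 10.05525 × 0.948 = 9.53238 kN/m².
A = 1.7 × 1.26 = 2.142 m².
F = p·A = 9.53238 × 2.142 = 20.4184 kN.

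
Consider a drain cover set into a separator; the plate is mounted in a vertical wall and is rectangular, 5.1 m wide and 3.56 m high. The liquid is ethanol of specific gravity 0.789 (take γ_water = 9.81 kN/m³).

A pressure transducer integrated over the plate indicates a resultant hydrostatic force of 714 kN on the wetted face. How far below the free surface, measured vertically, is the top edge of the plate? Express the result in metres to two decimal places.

γ = 0.789 × 9.81 = 7.74009 kN/m³.
A = 5.1 × 3.56 = 18.156 m².
From F = γ·h_c·A, the centroid depth is h_c = 714/(7.74009 × 18.156) = 5.0808 m.
The centroid lies 3.56/2 = 1.78 m below the top edge, so the top edge sits at h_top = 5.0808 − 1.78 = 3.3008 m below the surface.

d_top ≈ 3.30 m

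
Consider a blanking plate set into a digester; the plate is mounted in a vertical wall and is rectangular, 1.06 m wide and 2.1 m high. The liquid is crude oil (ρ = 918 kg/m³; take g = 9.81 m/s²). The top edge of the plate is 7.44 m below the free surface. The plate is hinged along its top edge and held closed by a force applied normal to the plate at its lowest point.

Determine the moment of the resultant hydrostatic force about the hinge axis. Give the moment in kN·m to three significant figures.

M ≈ 186 kN·m

γ = ρg = 918 × 9.81 / 1000 = 9.00558 kN/m³.
The centroid lies 2.1/2 = 1.05 m below the top edge, so the centroid depth is h_c = 7.44 + 1.05 = 8.49 m.
A = 1.06 × 2.1 = 2.226 m².
Resultant F = γ·h_c·A = 9.00558 × 8.49 × 2.226 = 170.194 kN.
I_c = b·h³/12 = 1.06 × 2.1³/12 = 0.818055 m⁴.
Centre of pressure: y_p = y_c + I_c/(y_c·A) = 8.49 + 0.818055/(8.49 × 2.226) = 8.49 + 0.0432862 = 8.53329 m along the plane.
The resultant acts 1.05 + 0.0432862 = 1.09329 m (along the plate) below the hinge at the top edge, so the moment about the hinge is M = F × 1.09329 = 170.194 × 1.09329 = 186.071 kN·m.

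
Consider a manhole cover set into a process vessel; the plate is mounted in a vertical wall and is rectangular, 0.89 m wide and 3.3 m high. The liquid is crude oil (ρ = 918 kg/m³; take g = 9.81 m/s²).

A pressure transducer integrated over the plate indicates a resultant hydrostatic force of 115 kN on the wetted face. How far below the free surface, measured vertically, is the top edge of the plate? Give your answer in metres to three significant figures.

d_top ≈ 2.70 m

γ = ρg = 918 × 9.81 / 1000 = 9.00558 kN/m³.
A = 0.89 × 3.3 = 2.937 m².
From F = γ·h_c·A, the centroid depth is h_c = 115/(9.00558 × 2.937) = 4.34793 m.
The centroid lies 3.3/2 = 1.65 m below the top edge, so the top edge sits at h_top = 4.34793 − 1.65 = 2.69793 m below the surface.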